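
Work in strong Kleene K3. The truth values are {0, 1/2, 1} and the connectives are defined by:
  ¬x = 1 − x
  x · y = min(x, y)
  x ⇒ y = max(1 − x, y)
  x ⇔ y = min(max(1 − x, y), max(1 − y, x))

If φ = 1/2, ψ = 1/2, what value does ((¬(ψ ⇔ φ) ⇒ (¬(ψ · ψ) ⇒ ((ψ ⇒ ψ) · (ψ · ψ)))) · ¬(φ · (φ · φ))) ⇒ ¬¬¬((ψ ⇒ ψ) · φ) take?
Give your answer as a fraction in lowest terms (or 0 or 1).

1/2

ψ ⇔ φ = 1/2 ⇔ 1/2 = 1/2
¬(ψ ⇔ φ) = ¬1/2 = 1/2
ψ · ψ = 1/2 · 1/2 = 1/2
¬(ψ · ψ) = ¬1/2 = 1/2
ψ ⇒ ψ = 1/2 ⇒ 1/2 = 1/2
ψ · ψ = 1/2 · 1/2 = 1/2
(ψ ⇒ ψ) · (ψ · ψ) = 1/2 · 1/2 = 1/2
¬(ψ · ψ) ⇒ ((ψ ⇒ ψ) · (ψ · ψ)) = 1/2 ⇒ 1/2 = 1/2
¬(ψ ⇔ φ) ⇒ (¬(ψ · ψ) ⇒ ((ψ ⇒ ψ) · (ψ · ψ))) = 1/2 ⇒ 1/2 = 1/2
φ · φ = 1/2 · 1/2 = 1/2
φ · (φ · φ) = 1/2 · 1/2 = 1/2
¬(φ · (φ · φ)) = ¬1/2 = 1/2
(¬(ψ ⇔ φ) ⇒ (¬(ψ · ψ) ⇒ ((ψ ⇒ ψ) · (ψ · ψ)))) · ¬(φ · (φ · φ)) = 1/2 · 1/2 = 1/2
ψ ⇒ ψ = 1/2 ⇒ 1/2 = 1/2
(ψ ⇒ ψ) · φ = 1/2 · 1/2 = 1/2
¬((ψ ⇒ ψ) · φ) = ¬1/2 = 1/2
¬¬((ψ ⇒ ψ) · φ) = ¬1/2 = 1/2
¬¬¬((ψ ⇒ ψ) · φ) = ¬1/2 = 1/2
((¬(ψ ⇔ φ) ⇒ (¬(ψ · ψ) ⇒ ((ψ ⇒ ψ) · (ψ · ψ)))) · ¬(φ · (φ · φ))) ⇒ ¬¬¬((ψ ⇒ ψ) · φ) = 1/2 ⇒ 1/2 = 1/2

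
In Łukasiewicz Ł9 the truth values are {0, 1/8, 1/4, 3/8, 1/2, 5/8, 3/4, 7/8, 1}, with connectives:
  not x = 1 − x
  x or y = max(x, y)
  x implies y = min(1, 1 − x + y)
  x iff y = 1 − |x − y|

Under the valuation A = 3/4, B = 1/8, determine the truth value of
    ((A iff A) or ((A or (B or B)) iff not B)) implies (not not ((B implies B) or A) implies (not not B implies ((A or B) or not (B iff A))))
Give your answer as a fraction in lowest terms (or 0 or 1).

1

A iff A = 3/4 iff 3/4 = 1
B or B = 1/8 or 1/8 = 1/8
A or (B or B) = 3/4 or 1/8 = 3/4
not B = not 1/8 = 7/8
(A or (B or B)) iff not B = 3/4 iff 7/8 = 7/8
(A iff A) or ((A or (B or B)) iff not B) = 1 or 7/8 = 1
B implies B = 1/8 implies 1/8 = 1
(B implies B) or A = 1 or 3/4 = 1
not ((B implies B) or A) = not 1 = 0
not not ((B implies B) or A) = not 0 = 1
not B = not 1/8 = 7/8
not not B = not 7/8 = 1/8
A or B = 3/4 or 1/8 = 3/4
B iff A = 1/8 iff 3/4 = 3/8
not (B iff A) = not 3/8 = 5/8
(A or B) or not (B iff A) = 3/4 or 5/8 = 3/4
not not B implies ((A or B) or not (B iff A)) = 1/8 implies 3/4 = 1
not not ((B implies B) or A) implies (not not B implies ((A or B) or not (B iff A))) = 1 implies 1 = 1
((A iff A) or ((A or (B or B)) iff not B)) implies (not not ((B implies B) or A) implies (not not B implies ((A or B) or not (B iff A)))) = 1 implies 1 = 1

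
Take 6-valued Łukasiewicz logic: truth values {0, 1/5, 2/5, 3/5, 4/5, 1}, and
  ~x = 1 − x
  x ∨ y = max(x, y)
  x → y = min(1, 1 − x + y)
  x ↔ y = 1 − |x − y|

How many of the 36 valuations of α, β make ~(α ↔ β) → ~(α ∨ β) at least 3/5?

value 1: 18 assignments (counts)
value 4/5: 6 assignments (counts)
value 3/5: 4 assignments (counts)
value 2/5: 4 assignments
value 1/5: 2 assignments
value 0: 2 assignments
So 28 of the 36 assignments meet the threshold.

28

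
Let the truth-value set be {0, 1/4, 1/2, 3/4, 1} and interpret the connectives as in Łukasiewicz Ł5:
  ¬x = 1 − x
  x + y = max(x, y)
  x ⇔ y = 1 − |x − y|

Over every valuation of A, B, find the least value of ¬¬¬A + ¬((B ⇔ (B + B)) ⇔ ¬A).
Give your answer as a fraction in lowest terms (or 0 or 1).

1/2

Take A = 1/2, B = 0:
¬A = ¬1/2 = 1/2
¬¬A = ¬1/2 = 1/2
¬¬¬A = ¬1/2 = 1/2
B + B = 0 + 0 = 0
B ⇔ (B + B) = 0 ⇔ 0 = 1
¬A = ¬1/2 = 1/2
(B ⇔ (B + B)) ⇔ ¬A = 1 ⇔ 1/2 = 1/2
¬((B ⇔ (B + B)) ⇔ ¬A) = ¬1/2 = 1/2
¬¬¬A + ¬((B ⇔ (B + B)) ⇔ ¬A) = 1/2 + 1/2 = 1/2
No assignment yields a value below 1/2, so this is the minimum.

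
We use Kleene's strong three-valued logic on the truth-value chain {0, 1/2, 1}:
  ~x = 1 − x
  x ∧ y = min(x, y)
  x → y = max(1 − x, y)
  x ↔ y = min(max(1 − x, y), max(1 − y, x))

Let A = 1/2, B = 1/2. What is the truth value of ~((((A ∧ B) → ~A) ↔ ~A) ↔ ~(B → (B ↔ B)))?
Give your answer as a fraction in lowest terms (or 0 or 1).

1/2

A ∧ B = 1/2 ∧ 1/2 = 1/2
~A = ~1/2 = 1/2
(A ∧ B) → ~A = 1/2 → 1/2 = 1/2
~A = ~1/2 = 1/2
((A ∧ B) → ~A) ↔ ~A = 1/2 ↔ 1/2 = 1/2
B ↔ B = 1/2 ↔ 1/2 = 1/2
B → (B ↔ B) = 1/2 → 1/2 = 1/2
~(B → (B ↔ B)) = ~1/2 = 1/2
(((A ∧ B) → ~A) ↔ ~A) ↔ ~(B → (B ↔ B)) = 1/2 ↔ 1/2 = 1/2
~((((A ∧ B) → ~A) ↔ ~A) ↔ ~(B → (B ↔ B))) = ~1/2 = 1/2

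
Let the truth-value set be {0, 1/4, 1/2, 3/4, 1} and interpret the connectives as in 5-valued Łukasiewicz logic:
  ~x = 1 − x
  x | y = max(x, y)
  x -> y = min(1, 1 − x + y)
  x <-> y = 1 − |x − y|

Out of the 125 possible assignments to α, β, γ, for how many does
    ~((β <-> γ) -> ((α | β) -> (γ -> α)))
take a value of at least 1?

value 1: 1 assignment (counts)
value 3/4: 1 assignment
value 1/2: 4 assignments
value 1/4: 4 assignments
value 0: 115 assignments
So 1 of the 125 assignments meets the threshold.

1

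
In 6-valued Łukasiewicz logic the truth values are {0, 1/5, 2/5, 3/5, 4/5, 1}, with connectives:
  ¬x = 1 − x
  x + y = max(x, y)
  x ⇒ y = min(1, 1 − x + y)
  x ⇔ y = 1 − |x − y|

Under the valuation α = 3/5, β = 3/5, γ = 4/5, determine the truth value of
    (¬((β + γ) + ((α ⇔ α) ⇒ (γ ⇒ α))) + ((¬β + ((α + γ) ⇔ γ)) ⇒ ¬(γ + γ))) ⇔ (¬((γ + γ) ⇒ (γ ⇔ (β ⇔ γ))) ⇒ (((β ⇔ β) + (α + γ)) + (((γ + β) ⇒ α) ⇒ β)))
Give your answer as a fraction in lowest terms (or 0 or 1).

β + γ = 3/5 + 4/5 = 4/5
α ⇔ α = 3/5 ⇔ 3/5 = 1
γ ⇒ α = 4/5 ⇒ 3/5 = 4/5
(α ⇔ α) ⇒ (γ ⇒ α) = 1 ⇒ 4/5 = 4/5
(β + γ) + ((α ⇔ α) ⇒ (γ ⇒ α)) = 4/5 + 4/5 = 4/5
¬((β + γ) + ((α ⇔ α) ⇒ (γ ⇒ α))) = ¬4/5 = 1/5
¬β = ¬3/5 = 2/5
α + γ = 3/5 + 4/5 = 4/5
(α + γ) ⇔ γ = 4/5 ⇔ 4/5 = 1
¬β + ((α + γ) ⇔ γ) = 2/5 + 1 = 1
γ + γ = 4/5 + 4/5 = 4/5
¬(γ + γ) = ¬4/5 = 1/5
(¬β + ((α + γ) ⇔ γ)) ⇒ ¬(γ + γ) = 1 ⇒ 1/5 = 1/5
¬((β + γ) + ((α ⇔ α) ⇒ (γ ⇒ α))) + ((¬β + ((α + γ) ⇔ γ)) ⇒ ¬(γ + γ)) = 1/5 + 1/5 = 1/5
γ + γ = 4/5 + 4/5 = 4/5
β ⇔ γ = 3/5 ⇔ 4/5 = 4/5
γ ⇔ (β ⇔ γ) = 4/5 ⇔ 4/5 = 1
(γ + γ) ⇒ (γ ⇔ (β ⇔ γ)) = 4/5 ⇒ 1 = 1
¬((γ + γ) ⇒ (γ ⇔ (β ⇔ γ))) = ¬1 = 0
β ⇔ β = 3/5 ⇔ 3/5 = 1
α + γ = 3/5 + 4/5 = 4/5
(β ⇔ β) + (α + γ) = 1 + 4/5 = 1
γ + β = 4/5 + 3/5 = 4/5
(γ + β) ⇒ α = 4/5 ⇒ 3/5 = 4/5
((γ + β) ⇒ α) ⇒ β = 4/5 ⇒ 3/5 = 4/5
((β ⇔ β) + (α + γ)) + (((γ + β) ⇒ α) ⇒ β) = 1 + 4/5 = 1
¬((γ + γ) ⇒ (γ ⇔ (β ⇔ γ))) ⇒ (((β ⇔ β) + (α + γ)) + (((γ + β) ⇒ α) ⇒ β)) = 0 ⇒ 1 = 1
(¬((β + γ) + ((α ⇔ α) ⇒ (γ ⇒ α))) + ((¬β + ((α + γ) ⇔ γ)) ⇒ ¬(γ + γ))) ⇔ (¬((γ + γ) ⇒ (γ ⇔ (β ⇔ γ))) ⇒ (((β ⇔ β) + (α + γ)) + (((γ + β) ⇒ α) ⇒ β))) = 1/5 ⇔ 1 = 1/5

1/5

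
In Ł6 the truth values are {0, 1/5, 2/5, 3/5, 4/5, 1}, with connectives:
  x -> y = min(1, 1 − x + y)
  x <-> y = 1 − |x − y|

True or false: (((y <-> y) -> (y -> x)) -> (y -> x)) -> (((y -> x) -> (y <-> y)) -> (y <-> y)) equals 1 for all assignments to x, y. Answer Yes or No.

At x = 1/5, y = 1/5, for instance:
y <-> y = 1/5 <-> 1/5 = 1
y -> x = 1/5 -> 1/5 = 1
(y <-> y) -> (y -> x) = 1 -> 1 = 1
((y <-> y) -> (y -> x)) -> (y -> x) = 1 -> 1 = 1
(y -> x) -> (y <-> y) = 1 -> 1 = 1
((y -> x) -> (y <-> y)) -> (y <-> y) = 1 -> 1 = 1
(((y <-> y) -> (y -> x)) -> (y -> x)) -> (((y -> x) -> (y <-> y)) -> (y <-> y)) = 1 -> 1 = 1
and checking the remaining 35 assignments likewise gives ≥ 1 in every case.

Yes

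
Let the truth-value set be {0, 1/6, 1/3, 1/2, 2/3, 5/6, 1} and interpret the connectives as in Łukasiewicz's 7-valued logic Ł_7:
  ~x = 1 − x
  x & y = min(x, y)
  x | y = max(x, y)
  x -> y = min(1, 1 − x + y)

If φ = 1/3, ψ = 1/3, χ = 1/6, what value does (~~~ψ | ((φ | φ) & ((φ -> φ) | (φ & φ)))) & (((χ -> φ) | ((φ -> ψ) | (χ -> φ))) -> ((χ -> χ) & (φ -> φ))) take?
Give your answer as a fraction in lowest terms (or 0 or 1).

2/3

~ψ = ~1/3 = 2/3
~~ψ = ~2/3 = 1/3
~~~ψ = ~1/3 = 2/3
φ | φ = 1/3 | 1/3 = 1/3
φ -> φ = 1/3 -> 1/3 = 1
φ & φ = 1/3 & 1/3 = 1/3
(φ -> φ) | (φ & φ) = 1 | 1/3 = 1
(φ | φ) & ((φ -> φ) | (φ & φ)) = 1/3 & 1 = 1/3
~~~ψ | ((φ | φ) & ((φ -> φ) | (φ & φ))) = 2/3 | 1/3 = 2/3
χ -> φ = 1/6 -> 1/3 = 1
φ -> ψ = 1/3 -> 1/3 = 1
χ -> φ = 1/6 -> 1/3 = 1
(φ -> ψ) | (χ -> φ) = 1 | 1 = 1
(χ -> φ) | ((φ -> ψ) | (χ -> φ)) = 1 | 1 = 1
χ -> χ = 1/6 -> 1/6 = 1
φ -> φ = 1/3 -> 1/3 = 1
(χ -> χ) & (φ -> φ) = 1 & 1 = 1
((χ -> φ) | ((φ -> ψ) | (χ -> φ))) -> ((χ -> χ) & (φ -> φ)) = 1 -> 1 = 1
(~~~ψ | ((φ | φ) & ((φ -> φ) | (φ & φ)))) & (((χ -> φ) | ((φ -> ψ) | (χ -> φ))) -> ((χ -> χ) & (φ -> φ))) = 2/3 & 1 = 2/3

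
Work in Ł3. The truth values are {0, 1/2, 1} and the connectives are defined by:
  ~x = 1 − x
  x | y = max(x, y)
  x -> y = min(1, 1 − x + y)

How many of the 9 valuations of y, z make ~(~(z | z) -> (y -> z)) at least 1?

1

y = 0, z = 0 ↦ 0  <
y = 0, z = 1/2 ↦ 0  <
y = 0, z = 1 ↦ 0  <
y = 1/2, z = 0 ↦ 1/2  <
y = 1/2, z = 1/2 ↦ 0  <
y = 1/2, z = 1 ↦ 0  <
y = 1, z = 0 ↦ 1  ≥
y = 1, z = 1/2 ↦ 0  <
y = 1, z = 1 ↦ 0  <
So 1 of the 9 assignments meets the threshold.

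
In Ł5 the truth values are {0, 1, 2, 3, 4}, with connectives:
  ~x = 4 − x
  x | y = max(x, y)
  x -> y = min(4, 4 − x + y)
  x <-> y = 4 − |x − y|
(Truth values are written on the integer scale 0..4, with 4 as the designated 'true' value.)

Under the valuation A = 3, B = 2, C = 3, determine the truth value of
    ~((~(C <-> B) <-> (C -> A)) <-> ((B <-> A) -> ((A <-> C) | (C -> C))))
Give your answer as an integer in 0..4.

3

C <-> B = 3 <-> 2 = 3
~(C <-> B) = ~3 = 1
C -> A = 3 -> 3 = 4
~(C <-> B) <-> (C -> A) = 1 <-> 4 = 1
B <-> A = 2 <-> 3 = 3
A <-> C = 3 <-> 3 = 4
C -> C = 3 -> 3 = 4
(A <-> C) | (C -> C) = 4 | 4 = 4
(B <-> A) -> ((A <-> C) | (C -> C)) = 3 -> 4 = 4
(~(C <-> B) <-> (C -> A)) <-> ((B <-> A) -> ((A <-> C) | (C -> C))) = 1 <-> 4 = 1
~((~(C <-> B) <-> (C -> A)) <-> ((B <-> A) -> ((A <-> C) | (C -> C)))) = ~1 = 3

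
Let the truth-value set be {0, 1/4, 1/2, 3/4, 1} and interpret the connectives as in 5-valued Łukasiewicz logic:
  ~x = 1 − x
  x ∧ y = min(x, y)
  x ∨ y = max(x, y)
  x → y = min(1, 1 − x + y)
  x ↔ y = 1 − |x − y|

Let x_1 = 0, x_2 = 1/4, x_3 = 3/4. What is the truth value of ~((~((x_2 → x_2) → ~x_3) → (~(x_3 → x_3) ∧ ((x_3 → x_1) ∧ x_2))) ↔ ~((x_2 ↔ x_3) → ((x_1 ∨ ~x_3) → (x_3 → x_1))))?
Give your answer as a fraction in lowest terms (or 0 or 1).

1/4

x_2 → x_2 = 1/4 → 1/4 = 1
~x_3 = ~3/4 = 1/4
(x_2 → x_2) → ~x_3 = 1 → 1/4 = 1/4
~((x_2 → x_2) → ~x_3) = ~1/4 = 3/4
x_3 → x_3 = 3/4 → 3/4 = 1
~(x_3 → x_3) = ~1 = 0
x_3 → x_1 = 3/4 → 0 = 1/4
(x_3 → x_1) ∧ x_2 = 1/4 ∧ 1/4 = 1/4
~(x_3 → x_3) ∧ ((x_3 → x_1) ∧ x_2) = 0 ∧ 1/4 = 0
~((x_2 → x_2) → ~x_3) → (~(x_3 → x_3) ∧ ((x_3 → x_1) ∧ x_2)) = 3/4 → 0 = 1/4
x_2 ↔ x_3 = 1/4 ↔ 3/4 = 1/2
~x_3 = ~3/4 = 1/4
x_1 ∨ ~x_3 = 0 ∨ 1/4 = 1/4
x_3 → x_1 = 3/4 → 0 = 1/4
(x_1 ∨ ~x_3) → (x_3 → x_1) = 1/4 → 1/4 = 1
(x_2 ↔ x_3) → ((x_1 ∨ ~x_3) → (x_3 → x_1)) = 1/2 → 1 = 1
~((x_2 ↔ x_3) → ((x_1 ∨ ~x_3) → (x_3 → x_1))) = ~1 = 0
(~((x_2 → x_2) → ~x_3) → (~(x_3 → x_3) ∧ ((x_3 → x_1) ∧ x_2))) ↔ ~((x_2 ↔ x_3) → ((x_1 ∨ ~x_3) → (x_3 → x_1))) = 1/4 ↔ 0 = 3/4
~((~((x_2 → x_2) → ~x_3) → (~(x_3 → x_3) ∧ ((x_3 → x_1) ∧ x_2))) ↔ ~((x_2 ↔ x_3) → ((x_1 ∨ ~x_3) → (x_3 → x_1)))) = ~3/4 = 1/4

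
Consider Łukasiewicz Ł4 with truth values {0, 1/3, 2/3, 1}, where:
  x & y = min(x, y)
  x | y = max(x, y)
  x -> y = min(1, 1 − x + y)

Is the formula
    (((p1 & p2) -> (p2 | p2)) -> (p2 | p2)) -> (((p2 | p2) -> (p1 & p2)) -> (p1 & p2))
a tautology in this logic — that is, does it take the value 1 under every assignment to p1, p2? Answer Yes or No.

p1 = 0, p2 = 0 ↦ 1
p1 = 0, p2 = 1/3 ↦ 1
p1 = 0, p2 = 2/3 ↦ 1
p1 = 0, p2 = 1 ↦ 1
p1 = 1/3, p2 = 0 ↦ 1
p1 = 1/3, p2 = 1/3 ↦ 1
p1 = 1/3, p2 = 2/3 ↦ 1
p1 = 1/3, p2 = 1 ↦ 1
p1 = 2/3, p2 = 0 ↦ 1
p1 = 2/3, p2 = 1/3 ↦ 1
p1 = 2/3, p2 = 2/3 ↦ 1
p1 = 2/3, p2 = 1 ↦ 1
p1 = 1, p2 = 0 ↦ 1
p1 = 1, p2 = 1/3 ↦ 1
p1 = 1, p2 = 2/3 ↦ 1
p1 = 1, p2 = 1 ↦ 1
Every assignment gives a value ≥ 1.

Yes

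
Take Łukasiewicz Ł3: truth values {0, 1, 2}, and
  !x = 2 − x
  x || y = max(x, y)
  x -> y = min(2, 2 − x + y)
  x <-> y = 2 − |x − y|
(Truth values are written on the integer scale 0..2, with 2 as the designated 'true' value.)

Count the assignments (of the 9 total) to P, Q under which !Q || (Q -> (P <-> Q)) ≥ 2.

7

P = 0, Q = 0 ↦ 2  ≥
P = 0, Q = 1 ↦ 2  ≥
P = 0, Q = 2 ↦ 0  <
P = 1, Q = 0 ↦ 2  ≥
P = 1, Q = 1 ↦ 2  ≥
P = 1, Q = 2 ↦ 1  <
P = 2, Q = 0 ↦ 2  ≥
P = 2, Q = 1 ↦ 2  ≥
P = 2, Q = 2 ↦ 2  ≥
So 7 of the 9 assignments meet the threshold.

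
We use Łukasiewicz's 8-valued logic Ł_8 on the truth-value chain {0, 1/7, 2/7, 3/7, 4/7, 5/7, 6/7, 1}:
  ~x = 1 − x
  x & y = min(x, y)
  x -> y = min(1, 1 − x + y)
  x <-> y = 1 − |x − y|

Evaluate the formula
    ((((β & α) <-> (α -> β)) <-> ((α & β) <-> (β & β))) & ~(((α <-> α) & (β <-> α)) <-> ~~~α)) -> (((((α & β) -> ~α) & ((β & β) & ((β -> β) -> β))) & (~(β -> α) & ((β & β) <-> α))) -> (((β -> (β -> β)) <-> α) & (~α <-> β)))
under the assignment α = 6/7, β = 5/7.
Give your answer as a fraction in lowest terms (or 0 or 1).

β & α = 5/7 & 6/7 = 5/7
α -> β = 6/7 -> 5/7 = 6/7
(β & α) <-> (α -> β) = 5/7 <-> 6/7 = 6/7
α & β = 6/7 & 5/7 = 5/7
β & β = 5/7 & 5/7 = 5/7
(α & β) <-> (β & β) = 5/7 <-> 5/7 = 1
((β & α) <-> (α -> β)) <-> ((α & β) <-> (β & β)) = 6/7 <-> 1 = 6/7
α <-> α = 6/7 <-> 6/7 = 1
β <-> α = 5/7 <-> 6/7 = 6/7
(α <-> α) & (β <-> α) = 1 & 6/7 = 6/7
~α = ~6/7 = 1/7
~~α = ~1/7 = 6/7
~~~α = ~6/7 = 1/7
((α <-> α) & (β <-> α)) <-> ~~~α = 6/7 <-> 1/7 = 2/7
~(((α <-> α) & (β <-> α)) <-> ~~~α) = ~2/7 = 5/7
(((β & α) <-> (α -> β)) <-> ((α & β) <-> (β & β))) & ~(((α <-> α) & (β <-> α)) <-> ~~~α) = 6/7 & 5/7 = 5/7
α & β = 6/7 & 5/7 = 5/7
~α = ~6/7 = 1/7
(α & β) -> ~α = 5/7 -> 1/7 = 3/7
β & β = 5/7 & 5/7 = 5/7
β -> β = 5/7 -> 5/7 = 1
(β -> β) -> β = 1 -> 5/7 = 5/7
(β & β) & ((β -> β) -> β) = 5/7 & 5/7 = 5/7
((α & β) -> ~α) & ((β & β) & ((β -> β) -> β)) = 3/7 & 5/7 = 3/7
β -> α = 5/7 -> 6/7 = 1
~(β -> α) = ~1 = 0
β & β = 5/7 & 5/7 = 5/7
(β & β) <-> α = 5/7 <-> 6/7 = 6/7
~(β -> α) & ((β & β) <-> α) = 0 & 6/7 = 0
(((α & β) -> ~α) & ((β & β) & ((β -> β) -> β))) & (~(β -> α) & ((β & β) <-> α)) = 3/7 & 0 = 0
β -> β = 5/7 -> 5/7 = 1
β -> (β -> β) = 5/7 -> 1 = 1
(β -> (β -> β)) <-> α = 1 <-> 6/7 = 6/7
~α = ~6/7 = 1/7
~α <-> β = 1/7 <-> 5/7 = 3/7
((β -> (β -> β)) <-> α) & (~α <-> β) = 6/7 & 3/7 = 3/7
((((α & β) -> ~α) & ((β & β) & ((β -> β) -> β))) & (~(β -> α) & ((β & β) <-> α))) -> (((β -> (β -> β)) <-> α) & (~α <-> β)) = 0 -> 3/7 = 1
((((β & α) <-> (α -> β)) <-> ((α & β) <-> (β & β))) & ~(((α <-> α) & (β <-> α)) <-> ~~~α)) -> (((((α & β) -> ~α) & ((β & β) & ((β -> β) -> β))) & (~(β -> α) & ((β & β) <-> α))) -> (((β -> (β -> β)) <-> α) & (~α <-> β))) = 5/7 -> 1 = 1

1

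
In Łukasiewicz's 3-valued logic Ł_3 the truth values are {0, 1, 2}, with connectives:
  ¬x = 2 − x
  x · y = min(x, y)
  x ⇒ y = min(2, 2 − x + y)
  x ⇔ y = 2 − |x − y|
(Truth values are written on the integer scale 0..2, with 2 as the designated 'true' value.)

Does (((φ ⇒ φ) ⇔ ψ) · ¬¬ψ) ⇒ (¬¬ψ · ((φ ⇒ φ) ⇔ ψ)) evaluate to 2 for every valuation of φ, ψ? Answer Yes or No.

φ = 0, ψ = 0 ↦ 2
φ = 0, ψ = 1 ↦ 2
φ = 0, ψ = 2 ↦ 2
φ = 1, ψ = 0 ↦ 2
φ = 1, ψ = 1 ↦ 2
φ = 1, ψ = 2 ↦ 2
φ = 2, ψ = 0 ↦ 2
φ = 2, ψ = 1 ↦ 2
φ = 2, ψ = 2 ↦ 2
Every assignment gives a value ≥ 2.

Yes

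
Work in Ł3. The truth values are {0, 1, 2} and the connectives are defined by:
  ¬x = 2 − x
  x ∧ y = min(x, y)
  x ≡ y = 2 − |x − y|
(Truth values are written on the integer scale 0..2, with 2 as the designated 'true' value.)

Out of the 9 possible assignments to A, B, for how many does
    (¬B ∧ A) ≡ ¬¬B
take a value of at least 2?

A = 0, B = 0 ↦ 2  ≥
A = 0, B = 1 ↦ 1  <
A = 0, B = 2 ↦ 0  <
A = 1, B = 0 ↦ 1  <
A = 1, B = 1 ↦ 2  ≥
A = 1, B = 2 ↦ 0  <
A = 2, B = 0 ↦ 0  <
A = 2, B = 1 ↦ 2  ≥
A = 2, B = 2 ↦ 0  <
So 3 of the 9 assignments meet the threshold.

3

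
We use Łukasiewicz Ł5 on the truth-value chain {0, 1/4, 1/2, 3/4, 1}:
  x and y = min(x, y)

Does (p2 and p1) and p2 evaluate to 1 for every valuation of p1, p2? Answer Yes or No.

No

Counterexample: take p1 = 0, p2 = 0.
p2 and p1 = 0 and 0 = 0
(p2 and p1) and p2 = 0 and 0 = 0
This gives 0 ≠ 1.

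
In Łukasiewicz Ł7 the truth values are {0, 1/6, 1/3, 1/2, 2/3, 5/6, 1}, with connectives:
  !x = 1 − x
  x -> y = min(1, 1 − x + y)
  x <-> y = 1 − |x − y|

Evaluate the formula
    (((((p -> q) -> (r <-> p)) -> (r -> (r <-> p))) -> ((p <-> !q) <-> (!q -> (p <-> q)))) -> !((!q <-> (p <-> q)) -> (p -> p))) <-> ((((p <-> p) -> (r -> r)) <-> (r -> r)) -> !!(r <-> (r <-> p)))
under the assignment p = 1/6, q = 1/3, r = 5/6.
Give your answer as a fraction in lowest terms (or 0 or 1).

1

p -> q = 1/6 -> 1/3 = 1
r <-> p = 5/6 <-> 1/6 = 1/3
(p -> q) -> (r <-> p) = 1 -> 1/3 = 1/3
r <-> p = 5/6 <-> 1/6 = 1/3
r -> (r <-> p) = 5/6 -> 1/3 = 1/2
((p -> q) -> (r <-> p)) -> (r -> (r <-> p)) = 1/3 -> 1/2 = 1
!q = !1/3 = 2/3
p <-> !q = 1/6 <-> 2/3 = 1/2
!q = !1/3 = 2/3
p <-> q = 1/6 <-> 1/3 = 5/6
!q -> (p <-> q) = 2/3 -> 5/6 = 1
(p <-> !q) <-> (!q -> (p <-> q)) = 1/2 <-> 1 = 1/2
(((p -> q) -> (r <-> p)) -> (r -> (r <-> p))) -> ((p <-> !q) <-> (!q -> (p <-> q))) = 1 -> 1/2 = 1/2
!q = !1/3 = 2/3
p <-> q = 1/6 <-> 1/3 = 5/6
!q <-> (p <-> q) = 2/3 <-> 5/6 = 5/6
p -> p = 1/6 -> 1/6 = 1
(!q <-> (p <-> q)) -> (p -> p) = 5/6 -> 1 = 1
!((!q <-> (p <-> q)) -> (p -> p)) = !1 = 0
((((p -> q) -> (r <-> p)) -> (r -> (r <-> p))) -> ((p <-> !q) <-> (!q -> (p <-> q)))) -> !((!q <-> (p <-> q)) -> (p -> p)) = 1/2 -> 0 = 1/2
p <-> p = 1/6 <-> 1/6 = 1
r -> r = 5/6 -> 5/6 = 1
(p <-> p) -> (r -> r) = 1 -> 1 = 1
r -> r = 5/6 -> 5/6 = 1
((p <-> p) -> (r -> r)) <-> (r -> r) = 1 <-> 1 = 1
r <-> p = 5/6 <-> 1/6 = 1/3
r <-> (r <-> p) = 5/6 <-> 1/3 = 1/2
!(r <-> (r <-> p)) = !1/2 = 1/2
!!(r <-> (r <-> p)) = !1/2 = 1/2
(((p <-> p) -> (r -> r)) <-> (r -> r)) -> !!(r <-> (r <-> p)) = 1 -> 1/2 = 1/2
(((((p -> q) -> (r <-> p)) -> (r -> (r <-> p))) -> ((p <-> !q) <-> (!q -> (p <-> q)))) -> !((!q <-> (p <-> q)) -> (p -> p))) <-> ((((p <-> p) -> (r -> r)) <-> (r -> r)) -> !!(r <-> (r <-> p))) = 1/2 <-> 1/2 = 1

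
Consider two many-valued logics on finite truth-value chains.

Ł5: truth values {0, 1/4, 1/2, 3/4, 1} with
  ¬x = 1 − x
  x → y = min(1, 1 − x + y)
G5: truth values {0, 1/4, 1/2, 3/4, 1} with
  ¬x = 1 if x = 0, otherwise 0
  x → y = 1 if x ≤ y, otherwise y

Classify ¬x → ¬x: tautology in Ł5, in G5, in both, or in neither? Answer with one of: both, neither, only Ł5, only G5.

both

In Ł5: every assignment gives 1 — tautology.
In G5: every assignment gives 1 — tautology.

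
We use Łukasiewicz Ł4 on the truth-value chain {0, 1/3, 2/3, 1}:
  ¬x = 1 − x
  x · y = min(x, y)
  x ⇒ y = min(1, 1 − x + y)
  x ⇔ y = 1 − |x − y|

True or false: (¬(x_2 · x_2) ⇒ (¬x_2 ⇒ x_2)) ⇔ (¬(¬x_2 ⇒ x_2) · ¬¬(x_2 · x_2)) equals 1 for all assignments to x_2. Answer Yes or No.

Counterexample: take x_2 = 1/3.
x_2 · x_2 = 1/3 · 1/3 = 1/3
¬(x_2 · x_2) = ¬1/3 = 2/3
¬x_2 = ¬1/3 = 2/3
¬x_2 ⇒ x_2 = 2/3 ⇒ 1/3 = 2/3
¬(x_2 · x_2) ⇒ (¬x_2 ⇒ x_2) = 2/3 ⇒ 2/3 = 1
¬x_2 = ¬1/3 = 2/3
¬x_2 ⇒ x_2 = 2/3 ⇒ 1/3 = 2/3
¬(¬x_2 ⇒ x_2) = ¬2/3 = 1/3
x_2 · x_2 = 1/3 · 1/3 = 1/3
¬(x_2 · x_2) = ¬1/3 = 2/3
¬¬(x_2 · x_2) = ¬2/3 = 1/3
¬(¬x_2 ⇒ x_2) · ¬¬(x_2 · x_2) = 1/3 · 1/3 = 1/3
(¬(x_2 · x_2) ⇒ (¬x_2 ⇒ x_2)) ⇔ (¬(¬x_2 ⇒ x_2) · ¬¬(x_2 · x_2)) = 1 ⇔ 1/3 = 1/3
This gives 1/3 ≠ 1.

No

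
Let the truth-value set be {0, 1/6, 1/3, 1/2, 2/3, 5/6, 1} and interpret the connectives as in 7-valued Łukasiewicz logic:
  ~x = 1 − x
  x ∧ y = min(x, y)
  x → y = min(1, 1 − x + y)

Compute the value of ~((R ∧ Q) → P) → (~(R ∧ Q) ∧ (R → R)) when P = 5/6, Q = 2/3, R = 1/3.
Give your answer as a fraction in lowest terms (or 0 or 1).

1

R ∧ Q = 1/3 ∧ 2/3 = 1/3
(R ∧ Q) → P = 1/3 → 5/6 = 1
~((R ∧ Q) → P) = ~1 = 0
R ∧ Q = 1/3 ∧ 2/3 = 1/3
~(R ∧ Q) = ~1/3 = 2/3
R → R = 1/3 → 1/3 = 1
~(R ∧ Q) ∧ (R → R) = 2/3 ∧ 1 = 2/3
~((R ∧ Q) → P) → (~(R ∧ Q) ∧ (R → R)) = 0 → 2/3 = 1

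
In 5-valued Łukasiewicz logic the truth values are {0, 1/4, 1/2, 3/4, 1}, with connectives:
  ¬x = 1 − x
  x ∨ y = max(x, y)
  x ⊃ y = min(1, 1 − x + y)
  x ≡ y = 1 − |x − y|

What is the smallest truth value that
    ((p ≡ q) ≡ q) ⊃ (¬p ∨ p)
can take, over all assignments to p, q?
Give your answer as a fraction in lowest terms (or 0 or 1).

1/2

Take p = 1/2, q = 3/4:
p ≡ q = 1/2 ≡ 3/4 = 3/4
(p ≡ q) ≡ q = 3/4 ≡ 3/4 = 1
¬p = ¬1/2 = 1/2
¬p ∨ p = 1/2 ∨ 1/2 = 1/2
((p ≡ q) ≡ q) ⊃ (¬p ∨ p) = 1 ⊃ 1/2 = 1/2
No assignment yields a value below 1/2, so this is the minimum.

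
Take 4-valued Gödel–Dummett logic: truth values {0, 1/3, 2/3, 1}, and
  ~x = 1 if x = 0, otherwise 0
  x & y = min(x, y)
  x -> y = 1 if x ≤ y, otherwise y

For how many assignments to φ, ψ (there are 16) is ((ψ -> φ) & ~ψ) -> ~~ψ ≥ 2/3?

φ = 0, ψ = 0 ↦ 0  <
φ = 0, ψ = 1/3 ↦ 1  ≥
φ = 0, ψ = 2/3 ↦ 1  ≥
φ = 0, ψ = 1 ↦ 1  ≥
φ = 1/3, ψ = 0 ↦ 0  <
φ = 1/3, ψ = 1/3 ↦ 1  ≥
φ = 1/3, ψ = 2/3 ↦ 1  ≥
φ = 1/3, ψ = 1 ↦ 1  ≥
φ = 2/3, ψ = 0 ↦ 0  <
φ = 2/3, ψ = 1/3 ↦ 1  ≥
φ = 2/3, ψ = 2/3 ↦ 1  ≥
φ = 2/3, ψ = 1 ↦ 1  ≥
φ = 1, ψ = 0 ↦ 0  <
φ = 1, ψ = 1/3 ↦ 1  ≥
φ = 1, ψ = 2/3 ↦ 1  ≥
φ = 1, ψ = 1 ↦ 1  ≥
So 12 of the 16 assignments meet the threshold.

12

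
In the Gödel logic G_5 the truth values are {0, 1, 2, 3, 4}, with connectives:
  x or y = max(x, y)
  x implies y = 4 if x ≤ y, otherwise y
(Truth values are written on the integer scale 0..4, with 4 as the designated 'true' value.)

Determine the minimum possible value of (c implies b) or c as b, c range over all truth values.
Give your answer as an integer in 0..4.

Take b = 0, c = 1:
c implies b = 1 implies 0 = 0
(c implies b) or c = 0 or 1 = 1
No assignment yields a value below 1, so this is the minimum.

1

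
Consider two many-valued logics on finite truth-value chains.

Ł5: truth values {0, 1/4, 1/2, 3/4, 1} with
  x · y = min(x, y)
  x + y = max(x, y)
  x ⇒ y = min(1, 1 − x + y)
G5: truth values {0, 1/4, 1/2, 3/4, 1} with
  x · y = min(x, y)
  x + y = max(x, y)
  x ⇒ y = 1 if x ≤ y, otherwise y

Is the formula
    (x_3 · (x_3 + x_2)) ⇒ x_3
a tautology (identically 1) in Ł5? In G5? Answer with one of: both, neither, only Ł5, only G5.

both

In Ł5: every assignment gives 1 — tautology.
In G5: every assignment gives 1 — tautology.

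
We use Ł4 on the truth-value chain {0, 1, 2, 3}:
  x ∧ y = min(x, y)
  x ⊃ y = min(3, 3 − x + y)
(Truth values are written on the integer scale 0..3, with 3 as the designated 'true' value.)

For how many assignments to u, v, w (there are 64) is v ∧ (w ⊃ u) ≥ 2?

26

value 3: 10 assignments (counts)
value 2: 16 assignments (counts)
value 1: 19 assignments
value 0: 19 assignments
So 26 of the 64 assignments meet the threshold.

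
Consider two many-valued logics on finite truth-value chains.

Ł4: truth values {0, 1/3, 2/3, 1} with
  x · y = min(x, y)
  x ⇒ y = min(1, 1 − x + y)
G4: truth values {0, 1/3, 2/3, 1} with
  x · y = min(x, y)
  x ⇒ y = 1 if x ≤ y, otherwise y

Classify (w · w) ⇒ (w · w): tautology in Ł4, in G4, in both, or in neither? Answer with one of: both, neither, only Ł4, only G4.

In Ł4: every assignment gives 1 — tautology.
In G4: every assignment gives 1 — tautology.

both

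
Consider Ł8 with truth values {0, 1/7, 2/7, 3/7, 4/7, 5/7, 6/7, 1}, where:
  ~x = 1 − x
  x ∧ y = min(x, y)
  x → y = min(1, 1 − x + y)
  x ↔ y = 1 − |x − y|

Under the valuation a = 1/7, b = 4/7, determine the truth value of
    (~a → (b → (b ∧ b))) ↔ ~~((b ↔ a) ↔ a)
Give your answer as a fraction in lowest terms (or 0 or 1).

~a = ~1/7 = 6/7
b ∧ b = 4/7 ∧ 4/7 = 4/7
b → (b ∧ b) = 4/7 → 4/7 = 1
~a → (b → (b ∧ b)) = 6/7 → 1 = 1
b ↔ a = 4/7 ↔ 1/7 = 4/7
(b ↔ a) ↔ a = 4/7 ↔ 1/7 = 4/7
~((b ↔ a) ↔ a) = ~4/7 = 3/7
~~((b ↔ a) ↔ a) = ~3/7 = 4/7
(~a → (b → (b ∧ b))) ↔ ~~((b ↔ a) ↔ a) = 1 ↔ 4/7 = 4/7

4/7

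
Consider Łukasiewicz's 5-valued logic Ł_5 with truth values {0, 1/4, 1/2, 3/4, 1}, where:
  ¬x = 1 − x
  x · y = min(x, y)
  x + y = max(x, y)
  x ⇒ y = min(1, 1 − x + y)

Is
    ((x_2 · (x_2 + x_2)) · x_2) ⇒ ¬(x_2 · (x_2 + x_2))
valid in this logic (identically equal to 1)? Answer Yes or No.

Counterexample: take x_2 = 3/4.
x_2 + x_2 = 3/4 + 3/4 = 3/4
x_2 · (x_2 + x_2) = 3/4 · 3/4 = 3/4
(x_2 · (x_2 + x_2)) · x_2 = 3/4 · 3/4 = 3/4
¬(x_2 · (x_2 + x_2)) = ¬3/4 = 1/4
((x_2 · (x_2 + x_2)) · x_2) ⇒ ¬(x_2 · (x_2 + x_2)) = 3/4 ⇒ 1/4 = 1/2
This gives 1/2 ≠ 1.

No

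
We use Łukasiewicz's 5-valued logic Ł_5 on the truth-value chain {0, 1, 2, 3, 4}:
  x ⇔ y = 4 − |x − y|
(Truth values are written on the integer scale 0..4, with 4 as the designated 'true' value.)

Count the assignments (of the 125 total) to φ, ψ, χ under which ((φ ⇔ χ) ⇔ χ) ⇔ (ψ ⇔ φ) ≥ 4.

36

value 4: 36 assignments (counts)
value 3: 39 assignments
value 2: 31 assignments
value 1: 11 assignments
value 0: 8 assignments
So 36 of the 125 assignments meet the threshold.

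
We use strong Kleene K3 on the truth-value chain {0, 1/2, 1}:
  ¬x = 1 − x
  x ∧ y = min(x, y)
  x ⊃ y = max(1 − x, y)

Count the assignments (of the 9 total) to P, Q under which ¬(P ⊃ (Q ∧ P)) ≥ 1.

P = 0, Q = 0 ↦ 0  <
P = 0, Q = 1/2 ↦ 0  <
P = 0, Q = 1 ↦ 0  <
P = 1/2, Q = 0 ↦ 1/2  <
P = 1/2, Q = 1/2 ↦ 1/2  <
P = 1/2, Q = 1 ↦ 1/2  <
P = 1, Q = 0 ↦ 1  ≥
P = 1, Q = 1/2 ↦ 1/2  <
P = 1, Q = 1 ↦ 0  <
So 1 of the 9 assignments meets the threshold.

1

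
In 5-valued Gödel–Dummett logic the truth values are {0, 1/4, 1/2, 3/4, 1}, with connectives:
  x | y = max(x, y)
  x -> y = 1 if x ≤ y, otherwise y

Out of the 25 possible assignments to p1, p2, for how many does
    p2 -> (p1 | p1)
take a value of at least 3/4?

value 1: 15 assignments (counts)
value 3/4: 1 assignment (counts)
value 1/2: 2 assignments
value 1/4: 3 assignments
value 0: 4 assignments
So 16 of the 25 assignments meet the threshold.

16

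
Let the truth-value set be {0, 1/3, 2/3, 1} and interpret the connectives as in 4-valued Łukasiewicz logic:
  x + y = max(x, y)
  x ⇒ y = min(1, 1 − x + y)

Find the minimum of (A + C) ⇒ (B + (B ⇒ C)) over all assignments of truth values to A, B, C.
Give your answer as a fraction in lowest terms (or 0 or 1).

Take A = 1, B = 1/3, C = 0:
A + C = 1 + 0 = 1
B ⇒ C = 1/3 ⇒ 0 = 2/3
B + (B ⇒ C) = 1/3 + 2/3 = 2/3
(A + C) ⇒ (B + (B ⇒ C)) = 1 ⇒ 2/3 = 2/3
No assignment yields a value below 2/3, so this is the minimum.

2/3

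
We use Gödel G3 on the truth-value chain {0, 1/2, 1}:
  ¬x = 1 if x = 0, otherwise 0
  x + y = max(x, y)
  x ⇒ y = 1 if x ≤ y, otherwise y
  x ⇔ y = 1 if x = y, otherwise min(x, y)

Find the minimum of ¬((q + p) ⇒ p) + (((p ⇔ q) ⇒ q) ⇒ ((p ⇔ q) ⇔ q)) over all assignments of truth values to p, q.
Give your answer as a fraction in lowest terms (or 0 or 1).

Take p = 1/2, q = 1:
q + p = 1 + 1/2 = 1
(q + p) ⇒ p = 1 ⇒ 1/2 = 1/2
¬((q + p) ⇒ p) = ¬1/2 = 0
p ⇔ q = 1/2 ⇔ 1 = 1/2
(p ⇔ q) ⇒ q = 1/2 ⇒ 1 = 1
p ⇔ q = 1/2 ⇔ 1 = 1/2
(p ⇔ q) ⇔ q = 1/2 ⇔ 1 = 1/2
((p ⇔ q) ⇒ q) ⇒ ((p ⇔ q) ⇔ q) = 1 ⇒ 1/2 = 1/2
¬((q + p) ⇒ p) + (((p ⇔ q) ⇒ q) ⇒ ((p ⇔ q) ⇔ q)) = 0 + 1/2 = 1/2
No assignment yields a value below 1/2, so this is the minimum.

1/2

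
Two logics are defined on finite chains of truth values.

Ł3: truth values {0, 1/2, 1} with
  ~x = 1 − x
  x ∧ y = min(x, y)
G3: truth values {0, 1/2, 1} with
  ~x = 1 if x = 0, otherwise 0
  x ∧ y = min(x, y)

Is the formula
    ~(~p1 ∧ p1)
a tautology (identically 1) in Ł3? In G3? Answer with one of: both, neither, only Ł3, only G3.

In Ł3: at p1 = 1/2 the value is 1/2 — not a tautology.
In G3: every assignment gives 1 — tautology.

only G3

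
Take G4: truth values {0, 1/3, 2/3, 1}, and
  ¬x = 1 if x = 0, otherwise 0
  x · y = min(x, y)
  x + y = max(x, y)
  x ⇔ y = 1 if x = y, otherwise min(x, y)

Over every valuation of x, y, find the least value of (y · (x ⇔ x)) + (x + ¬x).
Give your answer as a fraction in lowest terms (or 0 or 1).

Take x = 1/3, y = 0:
x ⇔ x = 1/3 ⇔ 1/3 = 1
y · (x ⇔ x) = 0 · 1 = 0
¬x = ¬1/3 = 0
x + ¬x = 1/3 + 0 = 1/3
(y · (x ⇔ x)) + (x + ¬x) = 0 + 1/3 = 1/3
No assignment yields a value below 1/3, so this is the minimum.

1/3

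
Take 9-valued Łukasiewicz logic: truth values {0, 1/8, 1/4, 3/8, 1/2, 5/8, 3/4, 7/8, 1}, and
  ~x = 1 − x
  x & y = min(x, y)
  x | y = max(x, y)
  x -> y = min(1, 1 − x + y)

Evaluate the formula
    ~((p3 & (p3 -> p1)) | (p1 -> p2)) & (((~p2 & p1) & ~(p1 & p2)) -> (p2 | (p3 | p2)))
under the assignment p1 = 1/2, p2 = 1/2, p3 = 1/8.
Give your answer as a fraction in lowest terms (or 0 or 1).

p3 -> p1 = 1/8 -> 1/2 = 1
p3 & (p3 -> p1) = 1/8 & 1 = 1/8
p1 -> p2 = 1/2 -> 1/2 = 1
(p3 & (p3 -> p1)) | (p1 -> p2) = 1/8 | 1 = 1
~((p3 & (p3 -> p1)) | (p1 -> p2)) = ~1 = 0
~p2 = ~1/2 = 1/2
~p2 & p1 = 1/2 & 1/2 = 1/2
p1 & p2 = 1/2 & 1/2 = 1/2
~(p1 & p2) = ~1/2 = 1/2
(~p2 & p1) & ~(p1 & p2) = 1/2 & 1/2 = 1/2
p3 | p2 = 1/8 | 1/2 = 1/2
p2 | (p3 | p2) = 1/2 | 1/2 = 1/2
((~p2 & p1) & ~(p1 & p2)) -> (p2 | (p3 | p2)) = 1/2 -> 1/2 = 1
~((p3 & (p3 -> p1)) | (p1 -> p2)) & (((~p2 & p1) & ~(p1 & p2)) -> (p2 | (p3 | p2))) = 0 & 1 = 0

0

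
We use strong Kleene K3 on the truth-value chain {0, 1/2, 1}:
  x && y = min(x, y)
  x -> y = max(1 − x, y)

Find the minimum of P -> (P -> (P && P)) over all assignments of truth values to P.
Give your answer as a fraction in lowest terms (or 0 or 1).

1/2

Take P = 1/2:
P && P = 1/2 && 1/2 = 1/2
P -> (P && P) = 1/2 -> 1/2 = 1/2
P -> (P -> (P && P)) = 1/2 -> 1/2 = 1/2
No assignment yields a value below 1/2, so this is the minimum.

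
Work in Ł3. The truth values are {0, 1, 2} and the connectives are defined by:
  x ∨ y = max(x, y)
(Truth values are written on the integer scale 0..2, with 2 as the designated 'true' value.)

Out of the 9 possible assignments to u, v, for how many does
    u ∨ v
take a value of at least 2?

5

u = 0, v = 0 ↦ 0  <
u = 0, v = 1 ↦ 1  <
u = 0, v = 2 ↦ 2  ≥
u = 1, v = 0 ↦ 1  <
u = 1, v = 1 ↦ 1  <
u = 1, v = 2 ↦ 2  ≥
u = 2, v = 0 ↦ 2  ≥
u = 2, v = 1 ↦ 2  ≥
u = 2, v = 2 ↦ 2  ≥
So 5 of the 9 assignments meet the threshold.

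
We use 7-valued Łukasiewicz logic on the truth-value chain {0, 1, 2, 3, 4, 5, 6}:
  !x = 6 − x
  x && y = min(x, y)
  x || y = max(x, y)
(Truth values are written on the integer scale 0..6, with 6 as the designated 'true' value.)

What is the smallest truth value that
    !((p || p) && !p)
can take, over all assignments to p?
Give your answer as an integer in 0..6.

Take p = 3:
p || p = 3 || 3 = 3
!p = !3 = 3
(p || p) && !p = 3 && 3 = 3
!((p || p) && !p) = !3 = 3
No assignment yields a value below 3, so this is the minimum.

3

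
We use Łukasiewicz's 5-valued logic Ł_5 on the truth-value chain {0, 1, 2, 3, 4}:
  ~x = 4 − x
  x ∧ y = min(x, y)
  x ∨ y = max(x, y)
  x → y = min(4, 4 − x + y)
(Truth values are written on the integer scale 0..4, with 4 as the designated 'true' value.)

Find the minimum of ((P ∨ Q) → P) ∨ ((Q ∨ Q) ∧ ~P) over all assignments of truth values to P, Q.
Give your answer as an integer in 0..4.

Take P = 0, Q = 2:
P ∨ Q = 0 ∨ 2 = 2
(P ∨ Q) → P = 2 → 0 = 2
Q ∨ Q = 2 ∨ 2 = 2
~P = ~0 = 4
(Q ∨ Q) ∧ ~P = 2 ∧ 4 = 2
((P ∨ Q) → P) ∨ ((Q ∨ Q) ∧ ~P) = 2 ∨ 2 = 2
No assignment yields a value below 2, so this is the minimum.

2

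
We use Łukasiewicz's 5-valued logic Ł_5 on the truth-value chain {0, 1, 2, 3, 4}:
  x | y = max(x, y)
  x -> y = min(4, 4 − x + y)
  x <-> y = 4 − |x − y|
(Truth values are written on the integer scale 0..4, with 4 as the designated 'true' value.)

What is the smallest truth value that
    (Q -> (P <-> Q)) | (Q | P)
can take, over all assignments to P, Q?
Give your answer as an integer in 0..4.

3

Take P = 0, Q = 3:
P <-> Q = 0 <-> 3 = 1
Q -> (P <-> Q) = 3 -> 1 = 2
Q | P = 3 | 0 = 3
(Q -> (P <-> Q)) | (Q | P) = 2 | 3 = 3
No assignment yields a value below 3, so this is the minimum.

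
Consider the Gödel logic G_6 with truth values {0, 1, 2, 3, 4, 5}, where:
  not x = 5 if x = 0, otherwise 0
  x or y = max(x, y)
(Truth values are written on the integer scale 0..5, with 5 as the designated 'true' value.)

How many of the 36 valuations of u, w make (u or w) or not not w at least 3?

33

value 5: 31 assignments (counts)
value 4: 1 assignment (counts)
value 3: 1 assignment (counts)
value 2: 1 assignment
value 1: 1 assignment
value 0: 1 assignment
So 33 of the 36 assignments meet the threshold.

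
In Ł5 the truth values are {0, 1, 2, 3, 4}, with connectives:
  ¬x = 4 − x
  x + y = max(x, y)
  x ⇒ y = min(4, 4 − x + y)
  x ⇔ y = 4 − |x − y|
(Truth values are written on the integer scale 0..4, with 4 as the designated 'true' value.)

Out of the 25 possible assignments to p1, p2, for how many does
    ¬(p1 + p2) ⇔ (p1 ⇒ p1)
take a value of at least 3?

4

value 4: 1 assignment (counts)
value 3: 3 assignments (counts)
value 2: 5 assignments
value 1: 7 assignments
value 0: 9 assignments
So 4 of the 25 assignments meet the threshold.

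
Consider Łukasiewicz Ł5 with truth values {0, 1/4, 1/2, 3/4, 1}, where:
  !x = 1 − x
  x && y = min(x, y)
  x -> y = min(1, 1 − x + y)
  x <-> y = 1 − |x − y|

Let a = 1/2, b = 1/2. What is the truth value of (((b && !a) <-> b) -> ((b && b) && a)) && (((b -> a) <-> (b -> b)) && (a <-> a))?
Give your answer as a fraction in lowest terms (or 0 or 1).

!a = !1/2 = 1/2
b && !a = 1/2 && 1/2 = 1/2
(b && !a) <-> b = 1/2 <-> 1/2 = 1
b && b = 1/2 && 1/2 = 1/2
(b && b) && a = 1/2 && 1/2 = 1/2
((b && !a) <-> b) -> ((b && b) && a) = 1 -> 1/2 = 1/2
b -> a = 1/2 -> 1/2 = 1
b -> b = 1/2 -> 1/2 = 1
(b -> a) <-> (b -> b) = 1 <-> 1 = 1
a <-> a = 1/2 <-> 1/2 = 1
((b -> a) <-> (b -> b)) && (a <-> a) = 1 && 1 = 1
(((b && !a) <-> b) -> ((b && b) && a)) && (((b -> a) <-> (b -> b)) && (a <-> a)) = 1/2 && 1 = 1/2

1/2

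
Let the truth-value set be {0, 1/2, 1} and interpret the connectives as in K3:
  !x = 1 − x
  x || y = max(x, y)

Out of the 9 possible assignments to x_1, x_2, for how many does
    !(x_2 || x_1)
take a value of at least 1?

x_1 = 0, x_2 = 0 ↦ 1  ≥
x_1 = 0, x_2 = 1/2 ↦ 1/2  <
x_1 = 0, x_2 = 1 ↦ 0  <
x_1 = 1/2, x_2 = 0 ↦ 1/2  <
x_1 = 1/2, x_2 = 1/2 ↦ 1/2  <
x_1 = 1/2, x_2 = 1 ↦ 0  <
x_1 = 1, x_2 = 0 ↦ 0  <
x_1 = 1, x_2 = 1/2 ↦ 0  <
x_1 = 1, x_2 = 1 ↦ 0  <
So 1 of the 9 assignments meets the threshold.

1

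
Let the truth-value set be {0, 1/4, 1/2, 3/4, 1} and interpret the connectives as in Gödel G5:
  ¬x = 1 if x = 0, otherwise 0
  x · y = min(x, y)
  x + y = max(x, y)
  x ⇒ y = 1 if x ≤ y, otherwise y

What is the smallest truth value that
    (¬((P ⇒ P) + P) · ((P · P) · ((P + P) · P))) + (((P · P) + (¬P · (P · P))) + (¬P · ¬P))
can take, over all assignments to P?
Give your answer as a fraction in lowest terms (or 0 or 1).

Take P = 1/4:
P ⇒ P = 1/4 ⇒ 1/4 = 1
(P ⇒ P) + P = 1 + 1/4 = 1
¬((P ⇒ P) + P) = ¬1 = 0
P · P = 1/4 · 1/4 = 1/4
P + P = 1/4 + 1/4 = 1/4
(P + P) · P = 1/4 · 1/4 = 1/4
(P · P) · ((P + P) · P) = 1/4 · 1/4 = 1/4
¬((P ⇒ P) + P) · ((P · P) · ((P + P) · P)) = 0 · 1/4 = 0
P · P = 1/4 · 1/4 = 1/4
¬P = ¬1/4 = 0
P · P = 1/4 · 1/4 = 1/4
¬P · (P · P) = 0 · 1/4 = 0
(P · P) + (¬P · (P · P)) = 1/4 + 0 = 1/4
¬P = ¬1/4 = 0
¬P = ¬1/4 = 0
¬P · ¬P = 0 · 0 = 0
((P · P) + (¬P · (P · P))) + (¬P · ¬P) = 1/4 + 0 = 1/4
(¬((P ⇒ P) + P) · ((P · P) · ((P + P) · P))) + (((P · P) + (¬P · (P · P))) + (¬P · ¬P)) = 0 + 1/4 = 1/4
No assignment yields a value below 1/4, so this is the minimum.

1/4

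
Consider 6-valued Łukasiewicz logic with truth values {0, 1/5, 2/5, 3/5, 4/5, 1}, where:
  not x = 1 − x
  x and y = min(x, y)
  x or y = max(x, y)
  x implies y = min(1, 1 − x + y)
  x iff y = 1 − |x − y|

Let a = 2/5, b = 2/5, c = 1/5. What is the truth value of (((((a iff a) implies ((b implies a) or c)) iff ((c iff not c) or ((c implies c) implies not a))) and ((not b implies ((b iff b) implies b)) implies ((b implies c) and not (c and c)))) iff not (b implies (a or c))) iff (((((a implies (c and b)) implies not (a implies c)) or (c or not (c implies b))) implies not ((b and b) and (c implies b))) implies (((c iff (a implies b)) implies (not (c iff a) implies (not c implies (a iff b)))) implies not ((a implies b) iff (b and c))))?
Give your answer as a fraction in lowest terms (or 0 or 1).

a iff a = 2/5 iff 2/5 = 1
b implies a = 2/5 implies 2/5 = 1
(b implies a) or c = 1 or 1/5 = 1
(a iff a) implies ((b implies a) or c) = 1 implies 1 = 1
not c = not 1/5 = 4/5
c iff not c = 1/5 iff 4/5 = 2/5
c implies c = 1/5 implies 1/5 = 1
not a = not 2/5 = 3/5
(c implies c) implies not a = 1 implies 3/5 = 3/5
(c iff not c) or ((c implies c) implies not a) = 2/5 or 3/5 = 3/5
((a iff a) implies ((b implies a) or c)) iff ((c iff not c) or ((c implies c) implies not a)) = 1 iff 3/5 = 3/5
not b = not 2/5 = 3/5
b iff b = 2/5 iff 2/5 = 1
(b iff b) implies b = 1 implies 2/5 = 2/5
not b implies ((b iff b) implies b) = 3/5 implies 2/5 = 4/5
b implies c = 2/5 implies 1/5 = 4/5
c and c = 1/5 and 1/5 = 1/5
not (c and c) = not 1/5 = 4/5
(b implies c) and not (c and c) = 4/5 and 4/5 = 4/5
(not b implies ((b iff b) implies b)) implies ((b implies c) and not (c and c)) = 4/5 implies 4/5 = 1
(((a iff a) implies ((b implies a) or c)) iff ((c iff not c) or ((c implies c) implies not a))) and ((not b implies ((b iff b) implies b)) implies ((b implies c) and not (c and c))) = 3/5 and 1 = 3/5
a or c = 2/5 or 1/5 = 2/5
b implies (a or c) = 2/5 implies 2/5 = 1
not (b implies (a or c)) = not 1 = 0
((((a iff a) implies ((b implies a) or c)) iff ((c iff not c) or ((c implies c) implies not a))) and ((not b implies ((b iff b) implies b)) implies ((b implies c) and not (c and c)))) iff not (b implies (a or c)) = 3/5 iff 0 = 2/5
c and b = 1/5 and 2/5 = 1/5
a implies (c and b) = 2/5 implies 1/5 = 4/5
a implies c = 2/5 implies 1/5 = 4/5
not (a implies c) = not 4/5 = 1/5
(a implies (c and b)) implies not (a implies c) = 4/5 implies 1/5 = 2/5
c implies b = 1/5 implies 2/5 = 1
not (c implies b) = not 1 = 0
c or not (c implies b) = 1/5 or 0 = 1/5
((a implies (c and b)) implies not (a implies c)) or (c or not (c implies b)) = 2/5 or 1/5 = 2/5
b and b = 2/5 and 2/5 = 2/5
c implies b = 1/5 implies 2/5 = 1
(b and b) and (c implies b) = 2/5 and 1 = 2/5
not ((b and b) and (c implies b)) = not 2/5 = 3/5
(((a implies (c and b)) implies not (a implies c)) or (c or not (c implies b))) implies not ((b and b) and (c implies b)) = 2/5 implies 3/5 = 1
a implies b = 2/5 implies 2/5 = 1
c iff (a implies b) = 1/5 iff 1 = 1/5
c iff a = 1/5 iff 2/5 = 4/5
not (c iff a) = not 4/5 = 1/5
not c = not 1/5 = 4/5
a iff b = 2/5 iff 2/5 = 1
not c implies (a iff b) = 4/5 implies 1 = 1
not (c iff a) implies (not c implies (a iff b)) = 1/5 implies 1 = 1
(c iff (a implies b)) implies (not (c iff a) implies (not c implies (a iff b))) = 1/5 implies 1 = 1
a implies b = 2/5 implies 2/5 = 1
b and c = 2/5 and 1/5 = 1/5
(a implies b) iff (b and c) = 1 iff 1/5 = 1/5
not ((a implies b) iff (b and c)) = not 1/5 = 4/5
((c iff (a implies b)) implies (not (c iff a) implies (not c implies (a iff b)))) implies not ((a implies b) iff (b and c)) = 1 implies 4/5 = 4/5
((((a implies (c and b)) implies not (a implies c)) or (c or not (c implies b))) implies not ((b and b) and (c implies b))) implies (((c iff (a implies b)) implies (not (c iff a) implies (not c implies (a iff b)))) implies not ((a implies b) iff (b and c))) = 1 implies 4/5 = 4/5
(((((a iff a) implies ((b implies a) or c)) iff ((c iff not c) or ((c implies c) implies not a))) and ((not b implies ((b iff b) implies b)) implies ((b implies c) and not (c and c)))) iff not (b implies (a or c))) iff (((((a implies (c and b)) implies not (a implies c)) or (c or not (c implies b))) implies not ((b and b) and (c implies b))) implies (((c iff (a implies b)) implies (not (c iff a) implies (not c implies (a iff b)))) implies not ((a implies b) iff (b and c)))) = 2/5 iff 4/5 = 3/5

3/5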